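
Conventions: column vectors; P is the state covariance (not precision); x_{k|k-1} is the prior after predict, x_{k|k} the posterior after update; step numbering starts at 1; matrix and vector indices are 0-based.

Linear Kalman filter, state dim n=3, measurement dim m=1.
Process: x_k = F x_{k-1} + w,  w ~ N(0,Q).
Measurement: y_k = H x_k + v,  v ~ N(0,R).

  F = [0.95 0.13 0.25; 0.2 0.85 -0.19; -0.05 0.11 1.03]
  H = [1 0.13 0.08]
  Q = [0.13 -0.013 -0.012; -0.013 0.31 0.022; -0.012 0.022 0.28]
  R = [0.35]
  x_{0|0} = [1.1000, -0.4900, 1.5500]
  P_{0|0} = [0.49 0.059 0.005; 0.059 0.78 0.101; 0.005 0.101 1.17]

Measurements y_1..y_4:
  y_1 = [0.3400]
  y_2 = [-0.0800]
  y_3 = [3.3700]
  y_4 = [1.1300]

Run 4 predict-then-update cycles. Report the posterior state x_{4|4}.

step 1: x^-=[1.3688, -0.4910, 1.4876]  P^-=[0.6820 0.1782 0.3041; 0.1782 0.9224 -0.0528; 0.3041 -0.0528 1.5536]  S=[1.1515]  K=[0.6336; 0.2552; 0.3661]  nu=[-1.0840]  x^+=[0.6820, -0.7677, 1.0908]  P^+=[0.2198 -0.0080 0.0370; -0.0080 0.8474 -0.1603; 0.0370 -0.1603 1.3993]
step 2: x^-=[0.8208, -0.7234, 1.0050]  P^-=[0.4354 0.0143 0.3591; 0.0143 1.0278 -0.3037; 0.3591 -0.3037 1.7353]  S=[0.8687]  K=[0.5364; 0.1423; 0.5277]  nu=[-0.8872]  x^+=[0.3450, -0.8497, 0.5368]  P^+=[0.1854 -0.0520 0.1132; -0.0520 1.0102 -0.3690; 0.1132 -0.3690 1.4934]
step 3: x^-=[0.3515, -0.7552, 0.4422]  P^-=[0.4247 -0.0645 0.4229; -0.0645 1.1941 -0.4675; 0.4229 -0.4675 1.7823]  S=[0.8475]  K=[0.5312; 0.0630; 0.5955]  nu=[3.0814]  x^+=[1.9882, -0.5612, 2.2772]  P^+=[0.1856 -0.0928 0.1548; -0.0928 1.1908 -0.4993; 0.1548 -0.4993 1.4817]
step 4: x^-=[2.3851, -0.5120, 2.1844]  P^-=[0.4284 -0.1079 0.4376; -0.1079 1.3492 -0.5499; 0.4376 -0.5499 1.7388]  S=[0.8428]  K=[0.5332; 0.0279; 0.5994]  nu=[-1.3633]  x^+=[1.6583, -0.5501, 1.3672]  P^+=[0.1888 -0.1204 0.1683; -0.1204 1.3485 -0.5640; 0.1683 -0.5640 1.4359]

x_post = [1.6583, -0.5501, 1.3672]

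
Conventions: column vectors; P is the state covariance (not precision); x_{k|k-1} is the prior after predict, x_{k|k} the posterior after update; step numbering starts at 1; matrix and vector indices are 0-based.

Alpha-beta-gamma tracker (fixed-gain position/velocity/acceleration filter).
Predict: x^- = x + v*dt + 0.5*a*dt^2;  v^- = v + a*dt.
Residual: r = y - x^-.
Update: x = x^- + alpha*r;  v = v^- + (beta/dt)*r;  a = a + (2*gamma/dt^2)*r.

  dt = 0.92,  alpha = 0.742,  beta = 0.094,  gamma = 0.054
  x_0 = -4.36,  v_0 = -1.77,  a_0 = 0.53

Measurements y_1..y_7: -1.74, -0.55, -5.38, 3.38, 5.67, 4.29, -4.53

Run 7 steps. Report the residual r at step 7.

resid = -15.0737

step 1: x_pred=-5.7641  r=4.0241  x^+=-2.7782  v^+=-0.8712  a^+=1.0435
step 2: x_pred=-3.1382  r=2.5882  x^+=-1.2177  v^+=0.3532  a^+=1.3737
step 3: x_pred=-0.3114  r=-5.0686  x^+=-4.0723  v^+=1.0991  a^+=0.7270
step 4: x_pred=-2.7534  r=6.1334  x^+=1.7976  v^+=2.3946  a^+=1.5096
step 5: x_pred=4.6395  r=1.0305  x^+=5.4041  v^+=3.8888  a^+=1.6411
step 6: x_pred=9.6763  r=-5.3863  x^+=5.6797  v^+=4.8482  a^+=0.9538
step 7: x_pred=10.5437  r=-15.0737  x^+=-0.6410  v^+=4.1856  a^+=-0.9696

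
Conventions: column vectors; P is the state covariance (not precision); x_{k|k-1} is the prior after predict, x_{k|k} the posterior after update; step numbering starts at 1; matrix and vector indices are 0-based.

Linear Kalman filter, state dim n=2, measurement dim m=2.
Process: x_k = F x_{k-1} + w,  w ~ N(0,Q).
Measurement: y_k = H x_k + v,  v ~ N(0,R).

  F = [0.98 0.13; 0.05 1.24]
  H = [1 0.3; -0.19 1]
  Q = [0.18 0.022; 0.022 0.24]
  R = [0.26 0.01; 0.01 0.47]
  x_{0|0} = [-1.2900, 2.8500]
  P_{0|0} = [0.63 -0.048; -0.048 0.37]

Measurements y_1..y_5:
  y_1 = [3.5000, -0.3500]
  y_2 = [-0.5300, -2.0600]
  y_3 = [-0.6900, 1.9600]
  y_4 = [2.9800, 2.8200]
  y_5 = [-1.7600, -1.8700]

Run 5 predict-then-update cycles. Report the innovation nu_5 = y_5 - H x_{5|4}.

step 1: x^-=[-0.8937, 3.4695]  P^-=[0.7791 0.0539; 0.0539 0.8045]  S=[1.1438 0.1541; 0.1541 1.2822]  K=[0.7168 -0.1596; 0.1775 0.5981]  nu=[3.3529, -3.9893]  x^+=[2.1462, 1.6785]  P^+=[0.1941 -0.0310; -0.0310 0.2770]
step 2: x^-=[2.3214, 2.1886]  P^-=[0.3632 0.0383; 0.0383 0.6626]  S=[0.7058 0.1759; 0.1759 1.1311]  K=[0.5593 -0.1141; 0.1993 0.5483]  nu=[-3.5080, -3.8075]  x^+=[0.7939, -0.5983]  P^+=[0.1501 -0.0195; -0.0195 0.2560]
step 3: x^-=[0.7003, -0.7022]  P^-=[0.3235 0.0468; 0.0468 0.6316]  S=[0.6685 0.1821; 0.1821 1.0955]  K=[0.5328 -0.1020; 0.2080 0.5338]  nu=[-1.1796, 2.7952]  x^+=[-0.2133, 0.5447]  P^+=[0.1422 -0.0156; -0.0156 0.2500]
step 4: x^-=[-0.1382, 0.6647]  P^-=[0.3168 0.0502; 0.0502 0.6229]  S=[0.6630 0.1840; 0.1840 1.0852]  K=[0.5280 -0.0987; 0.2106 0.5294]  nu=[2.9188, 2.1290]  x^+=[1.1926, 2.4067]  P^+=[0.1406 -0.0144; -0.0144 0.2482]
step 5: x^-=[1.4817, 3.0440]  P^-=[0.3156 0.0513; 0.0513 0.6202]  S=[0.6622 0.1845; 0.1845 1.0821]  K=[0.5271 -0.0979; 0.2113 0.5281]  nu=[-4.1549, -4.6325]  x^+=[-0.2549, -0.2806]  P^+=[0.1403 -0.0141; -0.0141 0.2477]

innov = [-4.1549, -4.6325]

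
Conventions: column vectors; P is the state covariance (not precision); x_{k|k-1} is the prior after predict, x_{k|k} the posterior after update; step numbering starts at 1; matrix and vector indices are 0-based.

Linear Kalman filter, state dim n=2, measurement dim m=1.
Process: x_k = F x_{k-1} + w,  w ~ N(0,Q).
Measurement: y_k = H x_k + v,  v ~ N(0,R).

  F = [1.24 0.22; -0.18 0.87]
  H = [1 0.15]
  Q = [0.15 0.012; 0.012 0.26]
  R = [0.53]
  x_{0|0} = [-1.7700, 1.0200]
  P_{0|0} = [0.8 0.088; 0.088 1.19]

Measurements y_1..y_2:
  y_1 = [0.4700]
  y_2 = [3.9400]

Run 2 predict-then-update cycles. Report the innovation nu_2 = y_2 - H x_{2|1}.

innov = [3.8029]

step 1: x^-=[-1.9704, 1.2060]  P^-=[1.4857 0.1527; 0.1527 1.1591]  S=[2.0876]  K=[0.7227; 0.1564]  nu=[2.2595]  x^+=[-0.3376, 1.5594]  P^+=[0.3955 -0.0833; -0.0833 1.1080]
step 2: x^-=[-0.0755, 1.4174]  P^-=[0.7663 0.0492; 0.0492 1.1375]  S=[1.3367]  K=[0.5788; 0.1645]  nu=[3.8029]  x^+=[2.1257, 2.0430]  P^+=[0.3185 -0.0780; -0.0780 1.1014]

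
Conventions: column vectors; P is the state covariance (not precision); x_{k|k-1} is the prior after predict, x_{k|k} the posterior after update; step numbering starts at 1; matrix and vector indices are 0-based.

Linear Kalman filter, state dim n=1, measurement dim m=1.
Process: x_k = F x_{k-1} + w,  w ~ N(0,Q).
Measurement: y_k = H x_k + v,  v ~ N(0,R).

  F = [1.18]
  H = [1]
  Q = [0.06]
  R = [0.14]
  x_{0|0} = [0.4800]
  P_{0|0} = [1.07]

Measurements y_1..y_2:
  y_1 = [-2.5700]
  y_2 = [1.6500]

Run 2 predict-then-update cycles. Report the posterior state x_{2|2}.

step 1: x^-=[0.5664]  P^-=[1.5499]  S=[1.6899]  K=[0.9172]  nu=[-3.1364]  x^+=[-2.3102]  P^+=[0.1284]
step 2: x^-=[-2.7260]  P^-=[0.2388]  S=[0.3788]  K=[0.6304]  nu=[4.3760]  x^+=[0.0326]  P^+=[0.0883]

x_post = [0.0326]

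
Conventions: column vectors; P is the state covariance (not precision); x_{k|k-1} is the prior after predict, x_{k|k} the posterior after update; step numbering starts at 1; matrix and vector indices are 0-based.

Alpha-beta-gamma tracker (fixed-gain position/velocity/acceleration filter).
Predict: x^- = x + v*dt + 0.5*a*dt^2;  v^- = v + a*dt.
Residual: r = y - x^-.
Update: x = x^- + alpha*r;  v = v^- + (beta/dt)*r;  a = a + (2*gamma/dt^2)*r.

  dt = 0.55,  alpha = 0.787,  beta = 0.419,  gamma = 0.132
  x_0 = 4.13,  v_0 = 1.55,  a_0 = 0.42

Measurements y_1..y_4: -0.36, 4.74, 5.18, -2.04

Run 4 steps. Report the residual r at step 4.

step 1: x_pred=5.0460  r=-5.4060  x^+=0.7915  v^+=-2.3374  a^+=-4.2980
step 2: x_pred=-1.1442  r=5.8842  x^+=3.4867  v^+=-0.2186  a^+=0.8373
step 3: x_pred=3.4931  r=1.6869  x^+=4.8207  v^+=1.5270  a^+=2.3095
step 4: x_pred=6.0099  r=-8.0499  x^+=-0.3254  v^+=-3.3353  a^+=-4.7158

resid = -8.0499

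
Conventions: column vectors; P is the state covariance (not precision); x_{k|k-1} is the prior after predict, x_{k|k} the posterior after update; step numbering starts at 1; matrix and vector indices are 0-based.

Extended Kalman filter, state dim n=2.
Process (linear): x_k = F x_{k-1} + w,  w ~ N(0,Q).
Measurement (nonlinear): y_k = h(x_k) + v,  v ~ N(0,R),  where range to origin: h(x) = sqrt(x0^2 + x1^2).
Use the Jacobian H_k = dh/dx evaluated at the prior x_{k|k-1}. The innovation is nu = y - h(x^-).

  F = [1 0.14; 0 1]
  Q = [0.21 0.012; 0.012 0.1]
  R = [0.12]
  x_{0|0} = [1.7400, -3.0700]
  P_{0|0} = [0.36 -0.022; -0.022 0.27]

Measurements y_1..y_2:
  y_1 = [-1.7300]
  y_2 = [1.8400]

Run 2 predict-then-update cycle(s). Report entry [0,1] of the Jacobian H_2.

H_jac[0,1] = 0.3743

step 1: x^-=[1.3102, -3.0700]  P^-=[0.5691 0.0278; 0.0278 0.3700]  H_jac=[0.3925 -0.9197]  S=[0.5006]  K=[0.3952; -0.6580]  nu=[-5.0679]  x^+=[-0.6925, 0.2646]  P^+=[0.4910 0.1580; 0.1580 0.1533]
step 2: x^-=[-0.6555, 0.2646]  P^-=[0.7482 0.1914; 0.1914 0.2533]  H_jac=[-0.9273 0.3743]  S=[0.6660]  K=[-0.9342; -0.1242]  nu=[1.1331]  x^+=[-1.7141, 0.1239]  P^+=[0.1670 0.1142; 0.1142 0.2430]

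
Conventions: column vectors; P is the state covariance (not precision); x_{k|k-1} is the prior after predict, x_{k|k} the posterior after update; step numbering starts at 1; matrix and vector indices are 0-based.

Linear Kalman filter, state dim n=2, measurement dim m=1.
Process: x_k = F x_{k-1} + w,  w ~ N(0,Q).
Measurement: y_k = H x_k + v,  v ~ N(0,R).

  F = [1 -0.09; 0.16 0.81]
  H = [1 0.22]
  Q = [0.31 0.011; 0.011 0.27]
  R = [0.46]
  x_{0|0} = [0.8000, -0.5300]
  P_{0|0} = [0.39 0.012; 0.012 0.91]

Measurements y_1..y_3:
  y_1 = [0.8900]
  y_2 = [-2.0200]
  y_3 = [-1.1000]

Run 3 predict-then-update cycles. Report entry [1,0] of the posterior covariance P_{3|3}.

P_post[1,0] = -0.1429

step 1: x^-=[0.8477, -0.3013]  P^-=[0.7052 0.0166; 0.0166 0.8801]  S=[1.2151]  K=[0.5834; 0.1730]  nu=[0.1086]  x^+=[0.9110, -0.2825]  P^+=[0.2917 -0.1060; -0.1060 0.8438]
step 2: x^-=[0.9365, -0.0831]  P^-=[0.6276 -0.0882; -0.0882 0.8036]  S=[1.0877]  K=[0.5592; 0.0814]  nu=[-2.9382]  x^+=[-0.7065, -0.3224]  P^+=[0.2875 -0.1377; -0.1377 0.7964]
step 3: x^-=[-0.6775, -0.3741]  P^-=[0.6288 -0.1106; -0.1106 0.7642]  S=[1.0771]  K=[0.5612; 0.0534]  nu=[-0.3402]  x^+=[-0.8684, -0.3923]  P^+=[0.2896 -0.1429; -0.1429 0.7611]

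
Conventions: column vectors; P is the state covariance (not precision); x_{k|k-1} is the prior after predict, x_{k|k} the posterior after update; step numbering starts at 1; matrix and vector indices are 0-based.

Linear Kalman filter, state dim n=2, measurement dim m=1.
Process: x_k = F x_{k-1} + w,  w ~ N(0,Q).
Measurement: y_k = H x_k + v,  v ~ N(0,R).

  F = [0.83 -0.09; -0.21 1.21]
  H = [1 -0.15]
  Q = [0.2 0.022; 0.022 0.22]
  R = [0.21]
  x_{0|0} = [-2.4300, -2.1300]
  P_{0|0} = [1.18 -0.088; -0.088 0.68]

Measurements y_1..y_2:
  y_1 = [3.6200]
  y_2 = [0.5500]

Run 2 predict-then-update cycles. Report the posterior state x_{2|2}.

x_post = [0.8280, -4.0940]

step 1: x^-=[-1.8252, -2.0670]  P^-=[1.0316 -0.3478; -0.3478 1.3123]  S=[1.3754]  K=[0.7879; -0.3960]  nu=[5.1352]  x^+=[2.2209, -4.1004]  P^+=[0.1777 0.0814; 0.0814 1.0967]
step 2: x^-=[2.2124, -5.4278]  P^-=[0.3191 -0.0452; -0.0452 1.7922]  S=[0.5830]  K=[0.5590; -0.5386]  nu=[-2.4766]  x^+=[0.8280, -4.0940]  P^+=[0.1369 0.1304; 0.1304 1.6231]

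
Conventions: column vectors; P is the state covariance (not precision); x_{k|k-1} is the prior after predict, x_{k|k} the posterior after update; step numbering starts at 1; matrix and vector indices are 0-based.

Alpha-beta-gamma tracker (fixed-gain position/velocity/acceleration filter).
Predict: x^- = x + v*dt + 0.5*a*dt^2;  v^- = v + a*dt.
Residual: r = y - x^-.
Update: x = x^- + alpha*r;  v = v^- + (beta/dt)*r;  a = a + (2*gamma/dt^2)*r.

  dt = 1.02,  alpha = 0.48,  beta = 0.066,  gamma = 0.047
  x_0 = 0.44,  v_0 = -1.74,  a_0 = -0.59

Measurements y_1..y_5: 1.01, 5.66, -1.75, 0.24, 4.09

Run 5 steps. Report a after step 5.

step 1: x_pred=-1.6417  r=2.6517  x^+=-0.3689  v^+=-2.1702  a^+=-0.3504
step 2: x_pred=-2.7648  r=8.4248  x^+=1.2791  v^+=-1.9825  a^+=0.4108
step 3: x_pred=-0.5294  r=-1.2206  x^+=-1.1153  v^+=-1.6425  a^+=0.3005
step 4: x_pred=-2.6343  r=2.8743  x^+=-1.2547  v^+=-1.1500  a^+=0.5602
step 5: x_pred=-2.1363  r=6.2263  x^+=0.8523  v^+=-0.1758  a^+=1.1227

a_post = 1.1227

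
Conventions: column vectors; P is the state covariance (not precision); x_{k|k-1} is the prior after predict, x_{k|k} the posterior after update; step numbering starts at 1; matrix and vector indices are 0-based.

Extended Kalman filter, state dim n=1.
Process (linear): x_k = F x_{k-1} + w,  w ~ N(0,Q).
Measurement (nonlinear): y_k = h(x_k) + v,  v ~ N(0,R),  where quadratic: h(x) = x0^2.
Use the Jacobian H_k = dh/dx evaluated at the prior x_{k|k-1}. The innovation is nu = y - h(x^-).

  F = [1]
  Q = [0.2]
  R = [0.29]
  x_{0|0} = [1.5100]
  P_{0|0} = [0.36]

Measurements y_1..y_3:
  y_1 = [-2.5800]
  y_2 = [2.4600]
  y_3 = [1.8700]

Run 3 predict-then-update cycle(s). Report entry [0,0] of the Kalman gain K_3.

step 1: x^-=[1.5100]  P^-=[0.5600]  H_jac=[3.0200]  S=[5.3974]  K=[0.3133]  nu=[-4.8601]  x^+=[-0.0128]  P^+=[0.0301]
step 2: x^-=[-0.0128]  P^-=[0.2301]  H_jac=[-0.0257]  S=[0.2902]  K=[-0.0204]  nu=[2.4598]  x^+=[-0.0629]  P^+=[0.2300]
step 3: x^-=[-0.0629]  P^-=[0.4300]  H_jac=[-0.1258]  S=[0.2968]  K=[-0.1823]  nu=[1.8660]  x^+=[-0.4031]  P^+=[0.4201]

K[0,0] = -0.1823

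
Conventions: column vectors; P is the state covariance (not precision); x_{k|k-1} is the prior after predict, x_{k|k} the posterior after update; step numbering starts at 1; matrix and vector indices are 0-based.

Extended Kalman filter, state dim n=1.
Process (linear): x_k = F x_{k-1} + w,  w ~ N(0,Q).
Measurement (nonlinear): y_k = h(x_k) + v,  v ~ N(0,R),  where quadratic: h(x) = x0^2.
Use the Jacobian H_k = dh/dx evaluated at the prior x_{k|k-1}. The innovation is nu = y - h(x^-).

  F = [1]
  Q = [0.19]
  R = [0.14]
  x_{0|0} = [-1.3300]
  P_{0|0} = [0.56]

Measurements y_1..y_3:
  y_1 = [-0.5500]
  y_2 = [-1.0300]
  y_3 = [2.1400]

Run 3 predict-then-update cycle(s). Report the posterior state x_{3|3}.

step 1: x^-=[-1.3300]  P^-=[0.7500]  H_jac=[-2.6600]  S=[5.4467]  K=[-0.3663]  nu=[-2.3189]  x^+=[-0.4806]  P^+=[0.0193]
step 2: x^-=[-0.4806]  P^-=[0.2093]  H_jac=[-0.9613]  S=[0.3334]  K=[-0.6034]  nu=[-1.2610]  x^+=[0.2803]  P^+=[0.0879]
step 3: x^-=[0.2803]  P^-=[0.2779]  H_jac=[0.5606]  S=[0.2273]  K=[0.6853]  nu=[2.0614]  x^+=[1.6929]  P^+=[0.1711]

x_post = [1.6929]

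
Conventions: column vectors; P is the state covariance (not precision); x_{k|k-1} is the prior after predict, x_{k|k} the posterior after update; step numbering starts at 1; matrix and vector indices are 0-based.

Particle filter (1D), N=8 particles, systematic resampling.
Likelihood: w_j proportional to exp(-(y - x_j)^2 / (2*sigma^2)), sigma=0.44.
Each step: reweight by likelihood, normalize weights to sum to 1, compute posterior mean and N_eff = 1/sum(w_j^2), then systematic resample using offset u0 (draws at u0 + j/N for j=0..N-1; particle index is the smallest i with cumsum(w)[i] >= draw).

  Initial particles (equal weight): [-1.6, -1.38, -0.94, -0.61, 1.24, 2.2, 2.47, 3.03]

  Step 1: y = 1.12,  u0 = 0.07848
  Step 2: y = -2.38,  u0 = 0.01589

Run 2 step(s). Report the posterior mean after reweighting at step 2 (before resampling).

post_mean = 1.2400

step 1: w=[0.0000, 0.0000, 0.0000, 0.0004, 0.9425, 0.0481, 0.0088, 0.0001]  mean=1.2964  Neff=1.1226  idx=[4, 4, 4, 4, 4, 4, 4, 5]
step 2: w=[0.1429, 0.1429, 0.1429, 0.1429, 0.1429, 0.1429, 0.1429, 0.0000]  mean=1.2400  Neff=7.0000  idx=[0, 0, 1, 2, 3, 4, 5, 6]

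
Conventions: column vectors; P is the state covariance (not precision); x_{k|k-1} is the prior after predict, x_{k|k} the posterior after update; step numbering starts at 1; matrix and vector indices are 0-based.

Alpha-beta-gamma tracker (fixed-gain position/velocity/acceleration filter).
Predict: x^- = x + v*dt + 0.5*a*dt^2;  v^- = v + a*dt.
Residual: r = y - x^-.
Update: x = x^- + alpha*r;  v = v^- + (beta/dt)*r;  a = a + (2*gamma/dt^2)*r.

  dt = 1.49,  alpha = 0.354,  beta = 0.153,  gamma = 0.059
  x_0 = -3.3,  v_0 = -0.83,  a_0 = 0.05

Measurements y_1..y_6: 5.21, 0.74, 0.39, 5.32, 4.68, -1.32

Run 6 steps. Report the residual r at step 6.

resid = -13.6584

step 1: x_pred=-4.4812  r=9.6912  x^+=-1.0505  v^+=0.2396  a^+=0.5651
step 2: x_pred=-0.0662  r=0.8062  x^+=0.2192  v^+=1.1644  a^+=0.6079
step 3: x_pred=2.6290  r=-2.2390  x^+=1.8364  v^+=1.8403  a^+=0.4889
step 4: x_pred=5.1212  r=0.1988  x^+=5.1916  v^+=2.5893  a^+=0.4995
step 5: x_pred=9.6041  r=-4.9241  x^+=7.8609  v^+=2.8279  a^+=0.2378
step 6: x_pred=12.3384  r=-13.6584  x^+=7.5034  v^+=1.7797  a^+=-0.4882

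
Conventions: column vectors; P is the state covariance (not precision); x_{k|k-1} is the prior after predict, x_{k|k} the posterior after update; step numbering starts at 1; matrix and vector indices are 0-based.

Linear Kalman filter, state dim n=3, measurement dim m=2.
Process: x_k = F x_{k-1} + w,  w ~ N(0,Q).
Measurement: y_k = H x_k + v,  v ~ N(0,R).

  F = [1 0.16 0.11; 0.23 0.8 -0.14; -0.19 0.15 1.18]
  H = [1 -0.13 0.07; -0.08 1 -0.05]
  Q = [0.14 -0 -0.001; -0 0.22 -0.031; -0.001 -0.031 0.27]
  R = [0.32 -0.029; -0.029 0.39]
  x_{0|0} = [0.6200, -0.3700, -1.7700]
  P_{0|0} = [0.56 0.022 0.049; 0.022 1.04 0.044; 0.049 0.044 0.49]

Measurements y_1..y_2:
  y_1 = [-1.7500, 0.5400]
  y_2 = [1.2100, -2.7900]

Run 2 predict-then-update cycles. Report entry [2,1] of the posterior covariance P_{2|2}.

step 1: x^-=[0.3661, 0.0944, -2.2619]  P^-=[0.7519 0.2700 0.0496; 0.2700 0.9199 0.0410; 0.0496 0.0410 0.9882]  S=[1.0283 0.0610; 0.0610 1.2703]  K=[0.6928 0.1300; 0.1075 0.7004; 0.1112 -0.0151]  nu=[-1.9455, 0.3618]  x^+=[-0.9346, 0.1386, -2.4838]  P^+=[0.2260 0.0473 -0.0274; 0.0473 0.2757 0.0375; -0.0274 0.0375 0.9754]
step 2: x^-=[-1.1857, 0.2436, -2.7325]  P^-=[0.3953 0.1174 0.0709; 0.1174 0.4383 -0.1481; 0.0709 -0.1481 1.6654]  S=[0.7129 -0.0200; -0.0200 0.8316]  K=[0.5431 0.1120; 0.0851 0.5267; 0.2822 -0.2782]  nu=[2.6186, -3.2651]  x^+=[-0.1292, -1.2534, -1.0852]  P^+=[0.1770 0.0414 -0.0148; 0.0414 0.2042 -0.0408; -0.0148 -0.0408 1.5411]

P_post[2,1] = -0.0408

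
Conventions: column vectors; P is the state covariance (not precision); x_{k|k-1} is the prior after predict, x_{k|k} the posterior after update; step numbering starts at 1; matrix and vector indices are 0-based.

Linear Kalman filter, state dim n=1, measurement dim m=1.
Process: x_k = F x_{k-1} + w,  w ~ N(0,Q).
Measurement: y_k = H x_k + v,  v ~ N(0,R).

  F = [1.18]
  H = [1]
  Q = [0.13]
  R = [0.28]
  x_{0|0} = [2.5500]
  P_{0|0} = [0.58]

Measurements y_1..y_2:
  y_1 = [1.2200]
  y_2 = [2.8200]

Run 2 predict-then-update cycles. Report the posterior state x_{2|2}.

step 1: x^-=[3.0090]  P^-=[0.9376]  S=[1.2176]  K=[0.7700]  nu=[-1.7890]  x^+=[1.6314]  P^+=[0.2156]
step 2: x^-=[1.9251]  P^-=[0.4302]  S=[0.7102]  K=[0.6058]  nu=[0.8949]  x^+=[2.4672]  P^+=[0.1696]

x_post = [2.4672]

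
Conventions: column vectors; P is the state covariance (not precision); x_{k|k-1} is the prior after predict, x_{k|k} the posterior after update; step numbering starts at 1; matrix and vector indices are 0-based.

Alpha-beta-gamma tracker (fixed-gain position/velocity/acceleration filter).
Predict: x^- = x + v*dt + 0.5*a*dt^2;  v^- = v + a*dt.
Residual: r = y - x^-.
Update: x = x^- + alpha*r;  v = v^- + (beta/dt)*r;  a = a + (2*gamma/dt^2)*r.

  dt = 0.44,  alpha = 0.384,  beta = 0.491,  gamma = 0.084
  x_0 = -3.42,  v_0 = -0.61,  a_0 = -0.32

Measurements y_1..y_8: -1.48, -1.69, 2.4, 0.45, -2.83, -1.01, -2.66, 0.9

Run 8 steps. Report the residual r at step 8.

step 1: x_pred=-3.7194  r=2.2394  x^+=-2.8595  v^+=1.7481  a^+=1.6233
step 2: x_pred=-1.9331  r=0.2431  x^+=-1.8398  v^+=2.7337  a^+=1.8343
step 3: x_pred=-0.4594  r=2.8594  x^+=0.6386  v^+=6.7316  a^+=4.3155
step 4: x_pred=4.0183  r=-3.5683  x^+=2.6480  v^+=4.6486  a^+=1.2191
step 5: x_pred=4.8114  r=-7.6414  x^+=1.8771  v^+=-3.3422  a^+=-5.4119
step 6: x_pred=-0.1173  r=-0.8927  x^+=-0.4601  v^+=-6.7196  a^+=-6.1865
step 7: x_pred=-4.0156  r=1.3556  x^+=-3.4950  v^+=-7.9290  a^+=-5.0102
step 8: x_pred=-7.4688  r=8.3688  x^+=-4.2552  v^+=-0.7947  a^+=2.2519

resid = 8.3688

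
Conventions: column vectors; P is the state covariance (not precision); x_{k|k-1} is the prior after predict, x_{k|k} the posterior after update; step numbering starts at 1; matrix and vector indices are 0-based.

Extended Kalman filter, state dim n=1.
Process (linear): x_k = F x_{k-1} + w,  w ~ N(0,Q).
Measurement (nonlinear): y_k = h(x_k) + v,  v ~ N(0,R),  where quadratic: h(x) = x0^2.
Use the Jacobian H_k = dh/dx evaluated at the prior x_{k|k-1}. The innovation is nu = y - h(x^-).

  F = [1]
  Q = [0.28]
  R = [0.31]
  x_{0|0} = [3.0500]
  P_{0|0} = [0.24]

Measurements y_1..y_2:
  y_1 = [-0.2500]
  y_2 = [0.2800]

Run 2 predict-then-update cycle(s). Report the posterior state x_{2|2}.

step 1: x^-=[3.0500]  P^-=[0.5200]  H_jac=[6.1000]  S=[19.6592]  K=[0.1613]  nu=[-9.5525]  x^+=[1.5087]  P^+=[0.0082]
step 2: x^-=[1.5087]  P^-=[0.2882]  H_jac=[3.0174]  S=[2.9340]  K=[0.2964]  nu=[-1.9962]  x^+=[0.9170]  P^+=[0.0305]

x_post = [0.9170]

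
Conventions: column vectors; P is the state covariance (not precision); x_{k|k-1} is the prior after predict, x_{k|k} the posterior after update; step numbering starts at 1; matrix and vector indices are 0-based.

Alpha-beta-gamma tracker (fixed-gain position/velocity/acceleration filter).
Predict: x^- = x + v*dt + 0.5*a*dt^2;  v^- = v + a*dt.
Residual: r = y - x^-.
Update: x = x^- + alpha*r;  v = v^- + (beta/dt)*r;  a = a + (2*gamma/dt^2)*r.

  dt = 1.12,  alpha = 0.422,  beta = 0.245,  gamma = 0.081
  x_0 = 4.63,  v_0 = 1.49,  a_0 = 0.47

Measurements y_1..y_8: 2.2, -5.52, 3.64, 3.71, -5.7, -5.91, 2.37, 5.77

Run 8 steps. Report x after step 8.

step 1: x_pred=6.5936  r=-4.3936  x^+=4.7395  v^+=1.0553  a^+=-0.0974
step 2: x_pred=5.8603  r=-11.3803  x^+=1.0578  v^+=-1.5432  a^+=-1.5671
step 3: x_pred=-1.6535  r=5.2935  x^+=0.5804  v^+=-2.1405  a^+=-0.8835
step 4: x_pred=-2.3711  r=6.0811  x^+=0.1951  v^+=-1.7998  a^+=-0.0982
step 5: x_pred=-1.8822  r=-3.8178  x^+=-3.4933  v^+=-2.7448  a^+=-0.5912
step 6: x_pred=-6.9383  r=1.0283  x^+=-6.5044  v^+=-3.1820  a^+=-0.4584
step 7: x_pred=-10.3558  r=12.7258  x^+=-4.9855  v^+=-0.9117  a^+=1.1851
step 8: x_pred=-5.2633  r=11.0333  x^+=-0.6073  v^+=2.8291  a^+=2.6100

x_post = -0.6073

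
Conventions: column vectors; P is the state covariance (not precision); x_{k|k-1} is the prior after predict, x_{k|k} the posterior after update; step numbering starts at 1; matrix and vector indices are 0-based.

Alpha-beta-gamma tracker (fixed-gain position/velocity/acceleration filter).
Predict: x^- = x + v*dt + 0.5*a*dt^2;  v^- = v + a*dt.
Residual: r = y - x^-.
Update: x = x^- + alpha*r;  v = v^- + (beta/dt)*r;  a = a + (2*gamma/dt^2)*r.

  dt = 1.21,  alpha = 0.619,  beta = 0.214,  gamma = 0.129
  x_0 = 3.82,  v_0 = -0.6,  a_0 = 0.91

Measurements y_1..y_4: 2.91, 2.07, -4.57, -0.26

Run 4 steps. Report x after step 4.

step 1: x_pred=3.7602  r=-0.8502  x^+=3.2339  v^+=0.3507  a^+=0.7602
step 2: x_pred=4.2148  r=-2.1448  x^+=2.8872  v^+=0.8912  a^+=0.3822
step 3: x_pred=4.2454  r=-8.8154  x^+=-1.2113  v^+=-0.2053  a^+=-1.1712
step 4: x_pred=-2.3172  r=2.0572  x^+=-1.0438  v^+=-1.2587  a^+=-0.8087

x_post = -1.0438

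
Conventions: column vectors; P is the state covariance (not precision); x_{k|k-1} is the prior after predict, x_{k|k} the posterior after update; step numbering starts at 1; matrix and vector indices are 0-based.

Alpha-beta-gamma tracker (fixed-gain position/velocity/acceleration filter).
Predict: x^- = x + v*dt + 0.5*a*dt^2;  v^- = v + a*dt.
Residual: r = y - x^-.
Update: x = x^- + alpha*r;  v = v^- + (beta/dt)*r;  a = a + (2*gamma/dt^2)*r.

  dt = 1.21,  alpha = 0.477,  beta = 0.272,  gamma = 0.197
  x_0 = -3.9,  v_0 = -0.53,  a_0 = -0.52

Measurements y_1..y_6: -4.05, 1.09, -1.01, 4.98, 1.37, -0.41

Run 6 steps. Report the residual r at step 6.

step 1: x_pred=-4.9220  r=0.8720  x^+=-4.5060  v^+=-0.9632  a^+=-0.2853
step 2: x_pred=-5.8804  r=6.9704  x^+=-2.5555  v^+=0.2584  a^+=1.5904
step 3: x_pred=-1.0785  r=0.0685  x^+=-1.0458  v^+=2.1983  a^+=1.6089
step 4: x_pred=2.7918  r=2.1882  x^+=3.8356  v^+=4.6369  a^+=2.1977
step 5: x_pred=11.0551  r=-9.6851  x^+=6.4353  v^+=5.1190  a^+=-0.4086
step 6: x_pred=12.3302  r=-12.7402  x^+=6.2531  v^+=1.7607  a^+=-3.8371

resid = -12.7402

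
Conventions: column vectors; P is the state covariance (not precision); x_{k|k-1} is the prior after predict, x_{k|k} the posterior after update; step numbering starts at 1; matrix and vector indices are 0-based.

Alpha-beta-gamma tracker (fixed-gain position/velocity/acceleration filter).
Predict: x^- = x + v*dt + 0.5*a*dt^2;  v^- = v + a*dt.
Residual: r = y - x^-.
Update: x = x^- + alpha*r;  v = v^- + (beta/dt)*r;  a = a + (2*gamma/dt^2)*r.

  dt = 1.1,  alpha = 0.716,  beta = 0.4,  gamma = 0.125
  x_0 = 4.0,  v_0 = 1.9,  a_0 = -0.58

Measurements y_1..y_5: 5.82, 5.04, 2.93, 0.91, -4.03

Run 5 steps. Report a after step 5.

a_post = -1.4421

step 1: x_pred=5.7391  r=0.0809  x^+=5.7970  v^+=1.2914  a^+=-0.5633
step 2: x_pred=6.8768  r=-1.8368  x^+=5.5617  v^+=0.0039  a^+=-0.9428
step 3: x_pred=4.9955  r=-2.0655  x^+=3.5166  v^+=-1.7843  a^+=-1.3696
step 4: x_pred=0.7253  r=0.1847  x^+=0.8575  v^+=-3.2236  a^+=-1.3314
step 5: x_pred=-3.4939  r=-0.5361  x^+=-3.8778  v^+=-4.8831  a^+=-1.4421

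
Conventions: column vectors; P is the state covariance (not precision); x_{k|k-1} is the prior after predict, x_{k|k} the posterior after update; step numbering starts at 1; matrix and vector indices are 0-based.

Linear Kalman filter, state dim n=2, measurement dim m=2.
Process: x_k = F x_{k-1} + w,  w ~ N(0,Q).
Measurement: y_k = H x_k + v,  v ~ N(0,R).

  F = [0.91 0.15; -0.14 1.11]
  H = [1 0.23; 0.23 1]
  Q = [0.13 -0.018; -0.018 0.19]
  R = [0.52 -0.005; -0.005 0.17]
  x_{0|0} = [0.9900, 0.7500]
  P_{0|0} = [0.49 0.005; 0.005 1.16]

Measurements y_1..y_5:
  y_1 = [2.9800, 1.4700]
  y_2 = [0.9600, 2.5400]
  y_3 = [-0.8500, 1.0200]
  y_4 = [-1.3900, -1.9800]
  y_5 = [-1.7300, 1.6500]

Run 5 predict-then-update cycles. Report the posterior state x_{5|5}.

step 1: x^-=[1.0134, 0.6939]  P^-=[0.5632 0.1177; 0.1177 1.6273]  S=[1.2234 0.6227; 0.6227 1.8812]  K=[0.4998 -0.0340; -0.0547 0.8975]  nu=[1.8070, 0.5430]  x^+=[1.8981, 1.0824]  P^+=[0.2766 -0.0719; -0.0719 0.1694]
step 2: x^-=[1.8896, 0.9357]  P^-=[0.3432 -0.0962; -0.0962 0.4265]  S=[0.8416 0.0708; 0.0708 0.5704]  K=[0.3882 -0.0784; -0.0579 0.7161]  nu=[-1.1448, 1.1697]  x^+=[1.3536, 1.8396]  P^+=[0.2172 -0.0652; -0.0652 0.1370]
step 3: x^-=[1.5077, 1.8525]  P^-=[0.2952 -0.0874; -0.0874 0.3834]  S=[0.7953 0.0591; 0.0591 0.5288]  K=[0.3515 -0.0761; -0.0504 0.6926]  nu=[-2.7838, -1.1793]  x^+=[0.6188, 1.1761]  P^+=[0.1970 -0.0600; -0.0600 0.1318]
step 4: x^-=[0.7396, 1.2189]  P^-=[0.2797 -0.0805; -0.0805 0.3749]  S=[0.7825 0.0608; 0.0608 0.5227]  K=[0.3393 -0.0704; -0.0461 0.6872]  nu=[-2.4099, -3.3690]  x^+=[0.1592, -0.9853]  P^+=[0.1900 -0.0574; -0.0574 0.1302]
step 5: x^-=[-0.0030, -1.1160]  P^-=[0.2746 -0.0772; -0.0772 0.3720]  S=[0.7787 0.0624; 0.0624 0.5210]  K=[0.3352 -0.0672; -0.0442 0.6852]  nu=[-1.4704, 2.7666]  x^+=[-0.6816, 0.8448]  P^+=[0.1876 -0.0562; -0.0562 0.1296]

x_post = [-0.6816, 0.8448]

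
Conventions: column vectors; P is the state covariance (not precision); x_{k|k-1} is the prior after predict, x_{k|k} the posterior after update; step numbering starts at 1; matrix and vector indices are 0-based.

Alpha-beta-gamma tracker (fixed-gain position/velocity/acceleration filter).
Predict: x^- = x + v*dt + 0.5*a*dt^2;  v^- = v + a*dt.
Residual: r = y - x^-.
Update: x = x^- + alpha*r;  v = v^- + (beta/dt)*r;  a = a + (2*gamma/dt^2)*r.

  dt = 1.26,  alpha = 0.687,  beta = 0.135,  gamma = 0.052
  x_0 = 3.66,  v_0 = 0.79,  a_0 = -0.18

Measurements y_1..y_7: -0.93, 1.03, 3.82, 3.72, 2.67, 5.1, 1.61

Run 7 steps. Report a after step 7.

step 1: x_pred=4.5125  r=-5.4425  x^+=0.7735  v^+=-0.0199  a^+=-0.5365
step 2: x_pred=0.3225  r=0.7075  x^+=0.8086  v^+=-0.6201  a^+=-0.4902
step 3: x_pred=-0.3619  r=4.1819  x^+=2.5111  v^+=-0.7897  a^+=-0.2162
step 4: x_pred=1.3444  r=2.3756  x^+=2.9764  v^+=-0.8076  a^+=-0.0606
step 5: x_pred=1.9107  r=0.7593  x^+=2.4323  v^+=-0.8026  a^+=-0.0109
step 6: x_pred=1.4124  r=3.6876  x^+=3.9458  v^+=-0.4212  a^+=0.2307
step 7: x_pred=3.5981  r=-1.9881  x^+=2.2323  v^+=-0.3436  a^+=0.1005

a_post = 0.1005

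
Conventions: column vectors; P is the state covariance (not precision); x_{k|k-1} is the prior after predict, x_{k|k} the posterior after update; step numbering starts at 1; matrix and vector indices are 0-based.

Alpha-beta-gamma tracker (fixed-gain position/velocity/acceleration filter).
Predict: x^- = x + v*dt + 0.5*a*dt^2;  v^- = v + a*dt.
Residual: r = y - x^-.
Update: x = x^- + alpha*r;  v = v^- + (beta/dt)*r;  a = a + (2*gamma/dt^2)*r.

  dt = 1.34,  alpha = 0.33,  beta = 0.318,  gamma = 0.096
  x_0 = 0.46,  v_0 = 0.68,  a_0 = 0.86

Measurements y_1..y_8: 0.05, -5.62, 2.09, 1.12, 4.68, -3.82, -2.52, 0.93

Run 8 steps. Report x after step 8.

step 1: x_pred=2.1433  r=-2.0933  x^+=1.4525  v^+=1.3356  a^+=0.6362
step 2: x_pred=3.8134  r=-9.4334  x^+=0.7004  v^+=-0.0506  a^+=-0.3725
step 3: x_pred=0.2981  r=1.7919  x^+=0.8895  v^+=-0.1245  a^+=-0.1809
step 4: x_pred=0.5601  r=0.5599  x^+=0.7449  v^+=-0.2341  a^+=-0.1211
step 5: x_pred=0.3225  r=4.3575  x^+=1.7605  v^+=0.6377  a^+=0.3449
step 6: x_pred=2.9247  r=-6.7447  x^+=0.6989  v^+=-0.5007  a^+=-0.3763
step 7: x_pred=-0.3099  r=-2.2101  x^+=-1.0392  v^+=-1.5295  a^+=-0.6126
step 8: x_pred=-3.6387  r=4.5687  x^+=-2.1311  v^+=-1.2662  a^+=-0.1241

x_post = -2.1311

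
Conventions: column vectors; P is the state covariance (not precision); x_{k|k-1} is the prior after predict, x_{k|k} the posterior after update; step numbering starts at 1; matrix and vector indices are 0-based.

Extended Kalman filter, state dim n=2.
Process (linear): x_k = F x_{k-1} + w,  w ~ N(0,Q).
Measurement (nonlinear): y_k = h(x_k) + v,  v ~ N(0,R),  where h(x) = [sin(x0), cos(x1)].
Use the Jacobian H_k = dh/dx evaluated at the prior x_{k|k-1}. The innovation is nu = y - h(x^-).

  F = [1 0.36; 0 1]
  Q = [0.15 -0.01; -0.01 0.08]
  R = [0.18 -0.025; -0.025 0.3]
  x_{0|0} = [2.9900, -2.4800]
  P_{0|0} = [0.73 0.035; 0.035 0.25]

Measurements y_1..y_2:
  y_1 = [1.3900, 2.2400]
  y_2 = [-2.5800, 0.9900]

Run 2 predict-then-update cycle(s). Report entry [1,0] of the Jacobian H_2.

step 1: x^-=[2.0972, -2.4800]  P^-=[0.9376 0.1150; 0.1150 0.3300]  H_jac=[-0.5024 0.0000; 0.0000 0.6144]  S=[0.4167 -0.0605; -0.0605 0.4246]  K=[-1.1298 0.0054; -0.0708 0.4674]  nu=[0.5254, 3.0290]  x^+=[1.5201, -1.1013]  P^+=[0.4050 0.0486; 0.0486 0.2311]
step 2: x^-=[1.1236, -1.1013]  P^-=[0.6200 0.1218; 0.1218 0.3111]  H_jac=[0.4324 0.0000; 0.0000 0.8918]  S=[0.2959 0.0220; 0.0220 0.5474]  K=[0.8939 0.1626; 0.1408 0.5012]  nu=[-3.4817, 0.5375]  x^+=[-1.9011, -1.3221]  P^+=[0.3627 0.0296; 0.0296 0.1647]

H_jac[1,0] = 0.0000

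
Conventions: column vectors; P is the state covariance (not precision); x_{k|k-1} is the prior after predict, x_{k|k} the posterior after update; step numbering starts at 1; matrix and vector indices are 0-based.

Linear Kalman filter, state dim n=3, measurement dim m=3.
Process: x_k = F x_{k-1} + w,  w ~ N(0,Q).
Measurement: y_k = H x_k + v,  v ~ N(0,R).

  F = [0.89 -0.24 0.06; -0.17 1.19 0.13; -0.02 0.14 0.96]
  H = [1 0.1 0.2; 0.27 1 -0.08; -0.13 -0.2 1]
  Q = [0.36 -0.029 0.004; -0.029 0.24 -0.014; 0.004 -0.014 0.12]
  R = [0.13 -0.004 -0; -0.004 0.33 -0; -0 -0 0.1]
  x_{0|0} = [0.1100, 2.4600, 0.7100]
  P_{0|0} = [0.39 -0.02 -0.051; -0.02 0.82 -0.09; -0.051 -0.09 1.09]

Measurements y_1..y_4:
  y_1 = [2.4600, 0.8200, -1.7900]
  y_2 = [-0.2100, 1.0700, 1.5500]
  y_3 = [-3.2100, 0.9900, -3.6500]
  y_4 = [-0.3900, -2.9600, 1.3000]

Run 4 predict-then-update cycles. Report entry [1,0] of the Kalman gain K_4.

step 1: x^-=[-0.4499, 3.0010, 1.0238]  P^-=[0.7258 -0.3447 0.0062; -0.3447 1.4134 0.1649; 0.0062 0.1649 1.1187]  S=[0.8548 -0.0071 0.1904; -0.0071 1.5907 -0.1649; 0.1904 -0.1649 1.2020]  K=[0.8460 -0.1071 -0.1647; -0.2117 0.8298 0.0867; 0.0871 0.1430 0.9084]  nu=[2.4050, -1.9776, -2.2721]  x^+=[2.1710, 0.6537, -1.1137]  P^+=[0.1207 -0.0726 -0.0153; -0.0726 0.2990 0.0590; -0.0153 0.0590 0.1007]
step 2: x^-=[1.7084, 0.2640, -1.0211]  P^-=[0.5009 -0.2109 -0.0379; -0.2109 0.7169 0.1233; -0.0379 0.1233 0.2355]  S=[0.5950 0.0072 -0.0170; 0.0072 0.9529 -0.0264; -0.0170 -0.0264 0.3223]  K=[0.7902 -0.0865 -0.1543; -0.1989 0.6856 0.0684; 0.0542 0.1173 0.6821]  nu=[-1.7406, 0.2630, 2.8460]  x^+=[-0.1290, 0.9851, 0.8569]  P^+=[0.1121 -0.0630 -0.0135; -0.0630 0.2479 0.0482; -0.0135 0.0482 0.0761]
step 3: x^-=[-0.2998, 1.3056, 0.9631]  P^-=[0.4874 -0.1850 -0.0323; -0.1850 0.6366 0.0984; -0.0323 0.0984 0.2089]  S=[0.5862 0.0177 -0.0205; 0.0177 0.8893 -0.0362; -0.0205 -0.0362 0.3020]  K=[0.7861 -0.0789 -0.1504; -0.1915 0.6567 0.0495; 0.0527 0.1077 0.6569]  nu=[-3.2334, -0.1576, -4.3909]  x^+=[-2.1686, 1.6037, -2.1084]  P^+=[0.1111 -0.0602 -0.0126; -0.0602 0.2373 0.0446; -0.0126 0.0446 0.0730]
step 4: x^-=[-2.4415, 2.0029, -1.7562]  P^-=[0.4850 -0.1787 -0.0302; -0.1787 0.6192 0.0917; -0.0302 0.0917 0.2047]  S=[0.5852 0.0204 -0.0203; 0.0204 0.8760 -0.0396; -0.0203 -0.0396 0.2996]  K=[0.7854 -0.0768 -0.1488; -0.1894 0.6498 0.0435; 0.0530 0.1050 0.6528]  nu=[2.2024, -4.4442, 3.1394]  x^+=[-0.8375, -1.1655, -0.0566]  P^+=[0.1108 -0.0594 -0.0124; -0.0594 0.2347 0.0436; -0.0124 0.0436 0.0724]

K[1,0] = -0.1894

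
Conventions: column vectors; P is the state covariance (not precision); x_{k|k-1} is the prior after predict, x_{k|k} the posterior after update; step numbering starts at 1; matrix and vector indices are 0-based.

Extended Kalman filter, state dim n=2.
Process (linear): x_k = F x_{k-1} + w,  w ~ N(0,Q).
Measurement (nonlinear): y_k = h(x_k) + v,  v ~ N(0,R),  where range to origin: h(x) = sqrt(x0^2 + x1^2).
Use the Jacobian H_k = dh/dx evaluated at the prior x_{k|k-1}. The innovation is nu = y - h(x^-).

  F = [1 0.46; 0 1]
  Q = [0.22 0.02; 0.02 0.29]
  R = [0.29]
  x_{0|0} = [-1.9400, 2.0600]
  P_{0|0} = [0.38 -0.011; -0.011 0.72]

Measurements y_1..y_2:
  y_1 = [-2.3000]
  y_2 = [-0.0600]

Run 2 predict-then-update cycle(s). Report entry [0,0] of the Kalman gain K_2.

K[0,0] = -0.7249

step 1: x^-=[-0.9924, 2.0600]  P^-=[0.7422 0.3402; 0.3402 1.0100]  H_jac=[-0.4340 0.9009]  S=[0.9835]  K=[-0.0159; 0.7750]  nu=[-4.5866]  x^+=[-0.9194, -1.4948]  P^+=[0.7420 0.3523; 0.3523 0.4192]
step 2: x^-=[-1.6070, -1.4948]  P^-=[1.3748 0.5652; 0.5652 0.7092]  H_jac=[-0.7322 -0.6811]  S=[1.9198]  K=[-0.7249; -0.4672]  nu=[-2.2547]  x^+=[0.0274, -0.4414]  P^+=[0.3661 -0.0849; -0.0849 0.2902]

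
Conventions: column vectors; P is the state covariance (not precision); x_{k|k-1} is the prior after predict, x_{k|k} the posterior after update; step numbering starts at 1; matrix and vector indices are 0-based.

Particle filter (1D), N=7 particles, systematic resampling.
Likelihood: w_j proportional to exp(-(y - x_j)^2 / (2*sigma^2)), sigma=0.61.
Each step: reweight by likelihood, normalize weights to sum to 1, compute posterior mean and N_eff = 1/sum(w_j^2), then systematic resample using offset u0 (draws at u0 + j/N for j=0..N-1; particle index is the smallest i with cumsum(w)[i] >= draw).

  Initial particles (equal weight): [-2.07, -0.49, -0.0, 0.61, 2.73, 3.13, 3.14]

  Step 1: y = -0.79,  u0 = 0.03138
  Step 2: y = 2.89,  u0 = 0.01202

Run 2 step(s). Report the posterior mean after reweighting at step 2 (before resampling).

step 1: w=[0.0737, 0.5904, 0.2880, 0.0478, 0.0000, 0.0000, 0.0000]  mean=-0.4127  Neff=2.2766  idx=[0, 1, 1, 1, 1, 2, 2]
step 2: w=[0.0000, 0.0078, 0.0078, 0.0078, 0.0078, 0.4844, 0.4844]  mean=-0.0153  Neff=2.1298  idx=[2, 5, 5, 5, 6, 6, 6]

post_mean = -0.0153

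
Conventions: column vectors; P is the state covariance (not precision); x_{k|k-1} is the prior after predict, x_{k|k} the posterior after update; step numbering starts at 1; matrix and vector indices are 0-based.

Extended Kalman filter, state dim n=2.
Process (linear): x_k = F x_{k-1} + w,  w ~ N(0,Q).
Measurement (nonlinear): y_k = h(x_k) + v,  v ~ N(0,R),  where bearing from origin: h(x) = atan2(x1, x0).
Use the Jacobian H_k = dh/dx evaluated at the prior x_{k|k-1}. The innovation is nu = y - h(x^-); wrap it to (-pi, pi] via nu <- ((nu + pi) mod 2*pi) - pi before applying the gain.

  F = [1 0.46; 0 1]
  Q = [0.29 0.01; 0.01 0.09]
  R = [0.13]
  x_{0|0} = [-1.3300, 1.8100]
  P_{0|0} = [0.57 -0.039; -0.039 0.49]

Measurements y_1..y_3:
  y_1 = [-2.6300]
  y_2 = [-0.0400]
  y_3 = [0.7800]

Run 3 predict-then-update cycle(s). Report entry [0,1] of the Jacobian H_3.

step 1: x^-=[-0.4974, 1.8100]  P^-=[0.9278 0.1964; 0.1964 0.5800]  H_jac=[-0.5137 -0.1412]  S=[0.4149]  K=[-1.2156; -0.4405]  nu=[1.8142]  x^+=[-2.7028, 1.0108]  P^+=[0.3147 -0.0258; -0.0258 0.4995]
step 2: x^-=[-2.2378, 1.0108]  P^-=[0.6867 0.2140; 0.2140 0.5895]  H_jac=[-0.1676 -0.3711]  S=[0.2571]  K=[-0.7566; -0.9904]  nu=[-2.7573]  x^+=[-0.1517, 3.7416]  P^+=[0.5395 0.0213; 0.0213 0.3373]
step 3: x^-=[1.5695, 3.7416]  P^-=[0.9205 0.1865; 0.1865 0.4273]  H_jac=[-0.2273 0.0953]  S=[0.1734]  K=[-1.1043; -0.0095]  nu=[-0.3936]  x^+=[2.0041, 3.7454]  P^+=[0.7091 0.1847; 0.1847 0.4273]

H_jac[0,1] = 0.0953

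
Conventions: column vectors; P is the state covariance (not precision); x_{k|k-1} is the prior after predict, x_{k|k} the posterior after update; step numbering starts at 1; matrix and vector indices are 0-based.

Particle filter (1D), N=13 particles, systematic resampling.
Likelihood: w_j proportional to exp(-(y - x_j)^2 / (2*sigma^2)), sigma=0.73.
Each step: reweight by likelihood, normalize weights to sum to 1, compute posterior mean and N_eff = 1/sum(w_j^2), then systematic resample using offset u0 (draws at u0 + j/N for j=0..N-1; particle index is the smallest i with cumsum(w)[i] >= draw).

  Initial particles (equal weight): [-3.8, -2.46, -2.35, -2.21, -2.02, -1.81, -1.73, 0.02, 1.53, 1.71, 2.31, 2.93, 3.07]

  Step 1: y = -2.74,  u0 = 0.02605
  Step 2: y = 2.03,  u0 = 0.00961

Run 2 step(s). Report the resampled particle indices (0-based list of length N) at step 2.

step 1: w=[0.0800, 0.2133, 0.1990, 0.1764, 0.1411, 0.1020, 0.0881, 0.0002, 0.0000, 0.0000, 0.0000, 0.0000, 0.0000]  mean=-2.3080  Neff=6.2244  idx=[0, 1, 1, 1, 2, 2, 2, 3, 3, 4, 4, 5, 6]
step 2: w=[0.0000, 0.0019, 0.0019, 0.0019, 0.0046, 0.0046, 0.0046, 0.0144, 0.0144, 0.0630, 0.0630, 0.2982, 0.5276]  mean=-1.8169  Neff=2.6618  idx=[4, 9, 10, 11, 11, 11, 11, 12, 12, 12, 12, 12, 12]

resampled_idx = [4, 9, 10, 11, 11, 11, 11, 12, 12, 12, 12, 12, 12]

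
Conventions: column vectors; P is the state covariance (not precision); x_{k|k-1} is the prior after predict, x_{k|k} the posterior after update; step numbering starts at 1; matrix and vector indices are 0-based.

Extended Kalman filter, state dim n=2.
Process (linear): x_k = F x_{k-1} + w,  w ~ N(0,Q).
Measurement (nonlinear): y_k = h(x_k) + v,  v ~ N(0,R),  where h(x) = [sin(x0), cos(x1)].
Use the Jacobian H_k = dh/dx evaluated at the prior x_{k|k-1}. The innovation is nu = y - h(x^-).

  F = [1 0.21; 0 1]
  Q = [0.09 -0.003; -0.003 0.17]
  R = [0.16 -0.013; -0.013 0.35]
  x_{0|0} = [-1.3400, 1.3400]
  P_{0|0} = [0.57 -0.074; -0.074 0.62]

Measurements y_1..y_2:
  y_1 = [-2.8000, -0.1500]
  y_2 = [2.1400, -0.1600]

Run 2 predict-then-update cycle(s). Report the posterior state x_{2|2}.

step 1: x^-=[-1.0586, 1.3400]  P^-=[0.6563 0.0532; 0.0532 0.7900]  H_jac=[0.4901 0.0000; 0.0000 -0.9735]  S=[0.3176 -0.0384; -0.0384 1.0987]  K=[1.0112 -0.0118; -0.0025 -0.7001]  nu=[-1.9283, -0.3788]  x^+=[-3.0040, 1.6100]  P^+=[0.3304 0.0178; 0.0178 0.2517]
step 2: x^-=[-2.6659, 1.6100]  P^-=[0.4390 0.0676; 0.0676 0.4217]  H_jac=[-0.8890 0.0000; 0.0000 -0.9992]  S=[0.5069 0.0470; 0.0470 0.7710]  K=[-0.7660 -0.0409; -0.0682 -0.5423]  nu=[2.5980, -0.1208]  x^+=[-4.6511, 1.4983]  P^+=[0.1373 0.0043; 0.0043 0.1891]

x_post = [-4.6511, 1.4983]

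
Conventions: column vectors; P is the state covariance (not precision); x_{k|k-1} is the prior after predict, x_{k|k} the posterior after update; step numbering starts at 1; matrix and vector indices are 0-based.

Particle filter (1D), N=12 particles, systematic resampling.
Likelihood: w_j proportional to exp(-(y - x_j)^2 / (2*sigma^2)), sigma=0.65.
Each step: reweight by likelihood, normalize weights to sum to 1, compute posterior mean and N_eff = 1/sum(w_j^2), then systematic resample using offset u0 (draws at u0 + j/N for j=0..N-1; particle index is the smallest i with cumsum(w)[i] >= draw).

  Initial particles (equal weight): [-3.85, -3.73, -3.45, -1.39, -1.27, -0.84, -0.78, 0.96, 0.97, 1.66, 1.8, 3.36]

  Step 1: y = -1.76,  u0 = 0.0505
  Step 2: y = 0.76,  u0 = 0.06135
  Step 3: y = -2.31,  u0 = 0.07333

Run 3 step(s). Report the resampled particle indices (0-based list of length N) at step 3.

resampled_idx = [0, 0, 0, 1, 1, 2, 3, 4, 6, 8, 10, 11]

step 1: w=[0.0024, 0.0043, 0.0145, 0.3632, 0.3215, 0.1569, 0.1371, 0.0001, 0.0001, 0.0000, 0.0000, 0.0000]  mean=-1.2273  Neff=3.5858  idx=[3, 3, 3, 3, 3, 4, 4, 4, 5, 5, 6, 6]
step 2: w=[0.0161, 0.0161, 0.0161, 0.0161, 0.0161, 0.0292, 0.0292, 0.0292, 0.1849, 0.1849, 0.2311, 0.2311]  mean=-0.8942  Neff=5.5853  idx=[3, 7, 8, 8, 9, 9, 10, 10, 10, 11, 11, 11]
step 3: w=[0.2759, 0.2089, 0.0582, 0.0582, 0.0582, 0.0582, 0.0471, 0.0471, 0.0471, 0.0471, 0.0471, 0.0471]  mean=-1.0646  Neff=6.8220  idx=[0, 0, 0, 1, 1, 2, 3, 4, 6, 8, 10, 11]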